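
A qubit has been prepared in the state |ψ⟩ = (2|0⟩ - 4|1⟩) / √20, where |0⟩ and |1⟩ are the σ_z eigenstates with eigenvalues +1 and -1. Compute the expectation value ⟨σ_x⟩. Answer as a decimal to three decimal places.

⟨σ_x⟩ = 2 Re(a* b)/(|a|²+|b|²) with a = 2, b = -4.
a* b = -8, so ⟨σ_x⟩ = -16/20.

-0.800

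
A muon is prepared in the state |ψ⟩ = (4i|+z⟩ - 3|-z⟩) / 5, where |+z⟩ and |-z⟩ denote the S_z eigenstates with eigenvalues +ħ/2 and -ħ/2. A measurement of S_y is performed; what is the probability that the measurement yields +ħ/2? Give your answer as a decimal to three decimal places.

0.980

|+y⟩ = (|+z⟩ + i|-z⟩)/√2, so ⟨+y|ψ⟩ = (7i) / (√2·5).
P = |7i|² / 50 = 49/50.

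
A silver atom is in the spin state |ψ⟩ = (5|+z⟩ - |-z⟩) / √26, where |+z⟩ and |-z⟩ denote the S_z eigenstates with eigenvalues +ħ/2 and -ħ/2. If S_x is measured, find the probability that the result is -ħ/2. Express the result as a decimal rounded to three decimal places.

0.692

|-x⟩ = (|+z⟩ - |-z⟩)/√2, so ⟨-x|ψ⟩ = (6) / (√2·√26).
P = |6|² / 52 = 36/52.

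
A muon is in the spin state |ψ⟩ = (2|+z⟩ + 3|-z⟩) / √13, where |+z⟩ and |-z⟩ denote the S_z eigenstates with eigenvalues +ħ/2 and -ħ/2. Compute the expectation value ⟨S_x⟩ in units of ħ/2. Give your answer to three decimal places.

⟨σ_x⟩ = 2 Re(a* b)/(|a|²+|b|²) with a = 2, b = 3.
a* b = 6, so ⟨σ_x⟩ = 12/13.
⟨S_x⟩ = (ħ/2)·⟨σ_x⟩.

0.923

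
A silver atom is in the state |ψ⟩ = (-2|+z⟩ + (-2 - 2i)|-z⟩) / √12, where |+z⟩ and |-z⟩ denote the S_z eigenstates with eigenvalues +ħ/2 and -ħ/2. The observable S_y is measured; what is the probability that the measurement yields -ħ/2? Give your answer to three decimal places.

|-y⟩ = (|+z⟩ - i|-z⟩)/√2, so ⟨-y|ψ⟩ = (-2i) / (√2·√12).
P = |-2i|² / 24 = 4/24.

0.167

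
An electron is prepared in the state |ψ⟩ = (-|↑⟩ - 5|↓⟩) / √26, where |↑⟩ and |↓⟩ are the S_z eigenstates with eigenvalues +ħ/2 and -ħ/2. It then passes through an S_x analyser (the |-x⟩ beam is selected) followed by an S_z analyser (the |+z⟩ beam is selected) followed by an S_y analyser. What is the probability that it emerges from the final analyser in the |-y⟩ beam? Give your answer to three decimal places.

First analyser (S_x): P(|-x⟩) = |⟨-x|ψ⟩|² = 16/52.
After stage 1 the state is |-x⟩; P(|+z⟩) = |⟨+z|-x⟩|² = 1/2.
After stage 2 the state is |+z⟩; P(|-y⟩) = |⟨-y|+z⟩|² = 1/2.
Joint probability = 16/52 × 1/2 × 1/2 = 0.077.

0.077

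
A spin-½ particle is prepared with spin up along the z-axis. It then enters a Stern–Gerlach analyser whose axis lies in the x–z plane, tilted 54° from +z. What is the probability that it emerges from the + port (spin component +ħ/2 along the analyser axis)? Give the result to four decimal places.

0.7939

For spin-½, the probability of finding spin-up along an axis at angle θ to the initial spin direction is cos²(θ/2); spin-down is sin²(θ/2).
θ = 54°, so P = cos²(27°) ≈ 0.7939.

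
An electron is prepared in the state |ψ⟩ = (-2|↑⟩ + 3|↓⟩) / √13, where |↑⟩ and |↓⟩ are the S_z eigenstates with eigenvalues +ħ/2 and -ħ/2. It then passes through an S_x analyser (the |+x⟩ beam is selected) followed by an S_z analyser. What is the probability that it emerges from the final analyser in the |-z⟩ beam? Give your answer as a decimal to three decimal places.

First analyser (S_x): P(|+x⟩) = |⟨+x|ψ⟩|² = 1/26.
After stage 1 the state is |+x⟩; P(|-z⟩) = |⟨-z|+x⟩|² = 1/2.
Joint probability = 1/26 × 1/2 = 0.019.

0.019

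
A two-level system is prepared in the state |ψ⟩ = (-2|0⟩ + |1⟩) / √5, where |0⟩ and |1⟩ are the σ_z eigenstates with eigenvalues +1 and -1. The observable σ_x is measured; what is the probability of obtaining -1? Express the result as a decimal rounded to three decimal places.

|-x⟩ = (|0⟩ - |1⟩)/√2, so ⟨-x|ψ⟩ = (-3) / (√2·√5).
P = |-3|² / 10 = 9/10.

0.900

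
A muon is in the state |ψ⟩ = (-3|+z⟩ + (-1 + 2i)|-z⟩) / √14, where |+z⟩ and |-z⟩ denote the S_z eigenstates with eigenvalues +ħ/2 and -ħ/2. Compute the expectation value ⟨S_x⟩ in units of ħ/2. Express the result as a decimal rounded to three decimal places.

0.429

⟨σ_x⟩ = 2 Re(a* b)/(|a|²+|b|²) with a = -3, b = (-1 + 2i).
a* b = (3 - 6i), so ⟨σ_x⟩ = 6/14.
⟨S_x⟩ = (ħ/2)·⟨σ_x⟩.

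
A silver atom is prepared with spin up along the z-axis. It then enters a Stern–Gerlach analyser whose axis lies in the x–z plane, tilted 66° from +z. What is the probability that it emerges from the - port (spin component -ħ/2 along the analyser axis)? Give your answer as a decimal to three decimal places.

For spin-½, the probability of finding spin-up along an axis at angle θ to the initial spin direction is cos²(θ/2); spin-down is sin²(θ/2).
θ = 66°, so P = sin²(33°) ≈ 0.297.

0.297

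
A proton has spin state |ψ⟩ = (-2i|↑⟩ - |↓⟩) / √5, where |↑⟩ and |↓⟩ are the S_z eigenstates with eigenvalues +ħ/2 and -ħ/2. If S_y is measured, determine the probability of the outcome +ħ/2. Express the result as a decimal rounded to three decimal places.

|+y⟩ = (|↑⟩ + i|↓⟩)/√2, so ⟨+y|ψ⟩ = (-i) / (√2·√5).
P = |-i|² / 10 = 1/10.

0.100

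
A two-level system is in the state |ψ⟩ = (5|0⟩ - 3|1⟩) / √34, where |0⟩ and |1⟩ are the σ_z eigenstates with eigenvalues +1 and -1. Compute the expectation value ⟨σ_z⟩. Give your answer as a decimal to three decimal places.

⟨σ_z⟩ = |a|² - |b|² divided by |a|²+|b|², with a, b the |0⟩, |1⟩ amplitudes.
= (25 - 9)/34 = 16/34.

0.471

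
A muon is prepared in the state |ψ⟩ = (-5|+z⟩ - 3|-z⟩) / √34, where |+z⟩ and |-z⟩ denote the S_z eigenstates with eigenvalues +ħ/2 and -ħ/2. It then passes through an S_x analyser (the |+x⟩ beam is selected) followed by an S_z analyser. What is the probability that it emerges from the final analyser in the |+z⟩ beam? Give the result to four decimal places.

First analyser (S_x): P(|+x⟩) = |⟨+x|ψ⟩|² = 64/68.
After stage 1 the state is |+x⟩; P(|+z⟩) = |⟨+z|+x⟩|² = 1/2.
Joint probability = 64/68 × 1/2 = 0.4706.

0.4706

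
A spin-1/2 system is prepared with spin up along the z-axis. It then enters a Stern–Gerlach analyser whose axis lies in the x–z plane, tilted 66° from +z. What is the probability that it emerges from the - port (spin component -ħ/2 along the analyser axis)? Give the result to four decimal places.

For spin-½, the probability of finding spin-up along an axis at angle θ to the initial spin direction is cos²(θ/2); spin-down is sin²(θ/2).
θ = 66°, so P = sin²(33°) ≈ 0.2966.

0.2966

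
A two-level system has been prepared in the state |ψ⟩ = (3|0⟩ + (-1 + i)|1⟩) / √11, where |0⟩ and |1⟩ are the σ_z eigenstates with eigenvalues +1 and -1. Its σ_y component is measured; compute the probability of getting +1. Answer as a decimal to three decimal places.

0.773

|+y⟩ = (|0⟩ + i|1⟩)/√2, so ⟨+y|ψ⟩ = (4 + i) / (√2·√11).
P = |4 + i|² / 22 = 17/22.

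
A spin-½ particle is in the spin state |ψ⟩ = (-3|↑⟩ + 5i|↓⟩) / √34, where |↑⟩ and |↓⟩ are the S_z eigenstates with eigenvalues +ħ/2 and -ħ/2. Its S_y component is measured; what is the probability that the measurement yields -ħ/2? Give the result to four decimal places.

|-y⟩ = (|↑⟩ - i|↓⟩)/√2, so ⟨-y|ψ⟩ = (-8) / (√2·√34).
P = |-8|² / 68 = 64/68.

0.9412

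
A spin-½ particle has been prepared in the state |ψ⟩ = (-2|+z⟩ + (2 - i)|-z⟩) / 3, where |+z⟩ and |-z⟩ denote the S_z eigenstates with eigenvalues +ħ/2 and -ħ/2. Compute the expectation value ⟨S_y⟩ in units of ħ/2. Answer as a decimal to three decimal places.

⟨σ_y⟩ = 2 Im(a* b)/(|a|²+|b|²) with a = -2, b = (2 - i).
a* b = (-4 + 2i), so ⟨σ_y⟩ = 4/9.
⟨S_y⟩ = (ħ/2)·⟨σ_y⟩.

0.444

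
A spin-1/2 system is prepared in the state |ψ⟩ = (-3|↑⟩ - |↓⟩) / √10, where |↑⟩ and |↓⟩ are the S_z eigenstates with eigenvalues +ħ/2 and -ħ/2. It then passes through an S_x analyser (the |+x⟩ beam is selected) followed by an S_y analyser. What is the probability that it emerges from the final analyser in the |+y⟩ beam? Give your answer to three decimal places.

First analyser (S_x): P(|+x⟩) = |⟨+x|ψ⟩|² = 16/20.
After stage 1 the state is |+x⟩; P(|+y⟩) = |⟨+y|+x⟩|² = 1/2.
Joint probability = 16/20 × 1/2 = 0.400.

0.400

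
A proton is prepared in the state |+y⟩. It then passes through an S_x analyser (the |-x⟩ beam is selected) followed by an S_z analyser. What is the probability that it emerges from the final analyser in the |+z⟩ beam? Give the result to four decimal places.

0.2500

First analyser (S_x): from |+y⟩, P(|-x⟩) = 1/2.
After stage 1 the state is |-x⟩; P(|+z⟩) = |⟨+z|-x⟩|² = 1/2.
Joint probability = 1/2 × 1/2 = 0.2500.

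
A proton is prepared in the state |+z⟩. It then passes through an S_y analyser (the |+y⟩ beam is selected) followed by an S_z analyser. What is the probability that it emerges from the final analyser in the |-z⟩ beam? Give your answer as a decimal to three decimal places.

0.250

First analyser (S_y): from |+z⟩, P(|+y⟩) = 1/2.
After stage 1 the state is |+y⟩; P(|-z⟩) = |⟨-z|+y⟩|² = 1/2.
Joint probability = 1/2 × 1/2 = 0.250.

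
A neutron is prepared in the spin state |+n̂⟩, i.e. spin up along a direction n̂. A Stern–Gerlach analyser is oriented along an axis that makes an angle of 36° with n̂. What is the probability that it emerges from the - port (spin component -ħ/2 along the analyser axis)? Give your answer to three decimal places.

For spin-½, the probability of finding spin-up along an axis at angle θ to the initial spin direction is cos²(θ/2); spin-down is sin²(θ/2).
θ = 36°, so P = sin²(18°) ≈ 0.095.

0.095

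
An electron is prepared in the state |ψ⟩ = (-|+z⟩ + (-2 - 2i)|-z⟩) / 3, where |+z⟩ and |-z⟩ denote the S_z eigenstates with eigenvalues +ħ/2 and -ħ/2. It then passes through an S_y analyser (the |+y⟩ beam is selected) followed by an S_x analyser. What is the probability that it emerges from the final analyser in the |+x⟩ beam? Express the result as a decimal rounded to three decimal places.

0.361

First analyser (S_y): P(|+y⟩) = |⟨+y|ψ⟩|² = 13/18.
After stage 1 the state is |+y⟩; P(|+x⟩) = |⟨+x|+y⟩|² = 1/2.
Joint probability = 13/18 × 1/2 = 0.361.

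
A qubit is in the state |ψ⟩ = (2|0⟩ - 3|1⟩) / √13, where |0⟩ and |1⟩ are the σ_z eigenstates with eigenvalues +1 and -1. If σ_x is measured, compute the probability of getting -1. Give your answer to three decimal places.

0.962

|-x⟩ = (|0⟩ - |1⟩)/√2, so ⟨-x|ψ⟩ = (5) / (√2·√13).
P = |5|² / 26 = 25/26.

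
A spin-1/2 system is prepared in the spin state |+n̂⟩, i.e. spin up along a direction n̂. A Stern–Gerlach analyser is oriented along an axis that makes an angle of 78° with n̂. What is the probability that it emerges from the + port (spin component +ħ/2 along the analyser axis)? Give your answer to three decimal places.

For spin-½, the probability of finding spin-up along an axis at angle θ to the initial spin direction is cos²(θ/2); spin-down is sin²(θ/2).
θ = 78°, so P = cos²(39°) ≈ 0.604.

0.604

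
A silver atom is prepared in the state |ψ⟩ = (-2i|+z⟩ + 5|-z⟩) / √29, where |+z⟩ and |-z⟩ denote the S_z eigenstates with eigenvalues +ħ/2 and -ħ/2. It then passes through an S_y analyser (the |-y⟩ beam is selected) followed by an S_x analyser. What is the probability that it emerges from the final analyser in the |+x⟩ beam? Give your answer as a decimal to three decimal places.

First analyser (S_y): P(|-y⟩) = |⟨-y|ψ⟩|² = 9/58.
After stage 1 the state is |-y⟩; P(|+x⟩) = |⟨+x|-y⟩|² = 1/2.
Joint probability = 9/58 × 1/2 = 0.078.

0.078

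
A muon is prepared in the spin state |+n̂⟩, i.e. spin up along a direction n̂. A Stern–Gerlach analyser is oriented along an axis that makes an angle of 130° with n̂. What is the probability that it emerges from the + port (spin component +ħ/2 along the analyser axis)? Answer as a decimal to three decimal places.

For spin-½, the probability of finding spin-up along an axis at angle θ to the initial spin direction is cos²(θ/2); spin-down is sin²(θ/2).
θ = 130°, so P = cos²(65°) ≈ 0.179.

0.179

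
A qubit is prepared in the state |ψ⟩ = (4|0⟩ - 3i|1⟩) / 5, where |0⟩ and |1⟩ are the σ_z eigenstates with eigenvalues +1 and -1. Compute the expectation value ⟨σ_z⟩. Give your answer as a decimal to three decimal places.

0.280

⟨σ_z⟩ = |a|² - |b|² divided by |a|²+|b|², with a, b the |0⟩, |1⟩ amplitudes.
= (16 - 9)/25 = 7/25.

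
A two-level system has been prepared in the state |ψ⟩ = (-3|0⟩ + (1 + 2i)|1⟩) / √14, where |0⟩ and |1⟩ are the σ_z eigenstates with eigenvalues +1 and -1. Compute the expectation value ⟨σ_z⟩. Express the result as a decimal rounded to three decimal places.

⟨σ_z⟩ = |a|² - |b|² divided by |a|²+|b|², with a, b the |0⟩, |1⟩ amplitudes.
= (9 - 5)/14 = 4/14.

0.286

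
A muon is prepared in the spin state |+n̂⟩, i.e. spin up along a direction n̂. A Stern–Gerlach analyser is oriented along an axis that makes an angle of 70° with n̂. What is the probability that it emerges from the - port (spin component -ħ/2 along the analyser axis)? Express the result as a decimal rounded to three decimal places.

For spin-½, the probability of finding spin-up along an axis at angle θ to the initial spin direction is cos²(θ/2); spin-down is sin²(θ/2).
θ = 70°, so P = sin²(35°) ≈ 0.329.

0.329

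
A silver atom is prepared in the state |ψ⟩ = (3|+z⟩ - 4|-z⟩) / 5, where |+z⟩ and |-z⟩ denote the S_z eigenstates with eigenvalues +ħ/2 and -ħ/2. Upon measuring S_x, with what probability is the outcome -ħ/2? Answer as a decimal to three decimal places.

|-x⟩ = (|+z⟩ - |-z⟩)/√2, so ⟨-x|ψ⟩ = (7) / (√2·5).
P = |7|² / 50 = 49/50.

0.980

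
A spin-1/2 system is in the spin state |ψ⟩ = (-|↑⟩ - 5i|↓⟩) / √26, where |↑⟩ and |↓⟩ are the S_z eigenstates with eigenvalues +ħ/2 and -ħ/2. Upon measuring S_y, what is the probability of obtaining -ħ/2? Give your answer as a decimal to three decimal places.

0.308

|-y⟩ = (|↑⟩ - i|↓⟩)/√2, so ⟨-y|ψ⟩ = (4) / (√2·√26).
P = |4|² / 52 = 16/52.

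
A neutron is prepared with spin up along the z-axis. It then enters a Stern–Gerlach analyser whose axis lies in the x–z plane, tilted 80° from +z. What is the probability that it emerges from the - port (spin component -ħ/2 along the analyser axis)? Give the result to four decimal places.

0.4132

For spin-½, the probability of finding spin-up along an axis at angle θ to the initial spin direction is cos²(θ/2); spin-down is sin²(θ/2).
θ = 80°, so P = sin²(40°) ≈ 0.4132.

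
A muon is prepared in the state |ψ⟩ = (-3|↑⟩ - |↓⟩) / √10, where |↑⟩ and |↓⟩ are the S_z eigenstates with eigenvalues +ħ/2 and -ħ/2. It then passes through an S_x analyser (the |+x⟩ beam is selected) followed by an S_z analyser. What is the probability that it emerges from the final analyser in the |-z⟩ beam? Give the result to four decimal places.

0.4000

First analyser (S_x): P(|+x⟩) = |⟨+x|ψ⟩|² = 16/20.
After stage 1 the state is |+x⟩; P(|-z⟩) = |⟨-z|+x⟩|² = 1/2.
Joint probability = 16/20 × 1/2 = 0.4000.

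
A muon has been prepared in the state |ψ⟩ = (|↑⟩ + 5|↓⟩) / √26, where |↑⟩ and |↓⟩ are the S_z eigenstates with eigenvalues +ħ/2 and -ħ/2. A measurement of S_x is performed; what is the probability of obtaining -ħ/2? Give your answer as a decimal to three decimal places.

0.308

|-x⟩ = (|↑⟩ - |↓⟩)/√2, so ⟨-x|ψ⟩ = (-4) / (√2·√26).
P = |-4|² / 52 = 16/52.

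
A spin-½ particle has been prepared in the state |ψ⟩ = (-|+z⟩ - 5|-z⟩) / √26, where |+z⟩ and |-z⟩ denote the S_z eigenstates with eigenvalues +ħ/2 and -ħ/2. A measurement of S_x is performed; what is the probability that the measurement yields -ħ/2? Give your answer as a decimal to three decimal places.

|-x⟩ = (|+z⟩ - |-z⟩)/√2, so ⟨-x|ψ⟩ = (4) / (√2·√26).
P = |4|² / 52 = 16/52.

0.308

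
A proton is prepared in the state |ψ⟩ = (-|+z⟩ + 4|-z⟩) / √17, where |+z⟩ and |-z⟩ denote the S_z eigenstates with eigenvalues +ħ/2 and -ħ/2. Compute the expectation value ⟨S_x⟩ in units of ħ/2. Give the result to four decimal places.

-0.4706

⟨σ_x⟩ = 2 Re(a* b)/(|a|²+|b|²) with a = -1, b = 4.
a* b = -4, so ⟨σ_x⟩ = -8/17.
⟨S_x⟩ = (ħ/2)·⟨σ_x⟩.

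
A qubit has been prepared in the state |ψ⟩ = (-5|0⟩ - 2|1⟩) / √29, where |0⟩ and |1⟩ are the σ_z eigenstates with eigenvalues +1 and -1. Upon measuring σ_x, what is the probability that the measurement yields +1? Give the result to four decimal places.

|+x⟩ = (|0⟩ + |1⟩)/√2, so ⟨+x|ψ⟩ = (-7) / (√2·√29).
P = |-7|² / 58 = 49/58.

0.8448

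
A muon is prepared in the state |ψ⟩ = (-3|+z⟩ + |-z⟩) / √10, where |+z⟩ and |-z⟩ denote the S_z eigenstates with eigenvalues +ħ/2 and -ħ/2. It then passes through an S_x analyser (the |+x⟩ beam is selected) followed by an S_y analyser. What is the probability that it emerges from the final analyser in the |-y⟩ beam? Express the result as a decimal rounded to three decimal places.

0.100

First analyser (S_x): P(|+x⟩) = |⟨+x|ψ⟩|² = 4/20.
After stage 1 the state is |+x⟩; P(|-y⟩) = |⟨-y|+x⟩|² = 1/2.
Joint probability = 4/20 × 1/2 = 0.100.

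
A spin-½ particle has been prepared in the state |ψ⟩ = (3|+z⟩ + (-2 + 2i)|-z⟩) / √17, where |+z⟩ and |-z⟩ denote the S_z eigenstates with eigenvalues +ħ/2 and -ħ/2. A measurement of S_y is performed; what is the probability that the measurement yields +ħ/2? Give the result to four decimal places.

0.8529

|+y⟩ = (|+z⟩ + i|-z⟩)/√2, so ⟨+y|ψ⟩ = (5 + 2i) / (√2·√17).
P = |5 + 2i|² / 34 = 29/34.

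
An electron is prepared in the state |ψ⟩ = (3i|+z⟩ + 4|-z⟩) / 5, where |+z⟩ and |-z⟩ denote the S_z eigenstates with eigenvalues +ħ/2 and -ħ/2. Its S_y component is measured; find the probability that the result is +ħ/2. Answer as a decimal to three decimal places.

|+y⟩ = (|+z⟩ + i|-z⟩)/√2, so ⟨+y|ψ⟩ = (-i) / (√2·5).
P = |-i|² / 50 = 1/50.

0.020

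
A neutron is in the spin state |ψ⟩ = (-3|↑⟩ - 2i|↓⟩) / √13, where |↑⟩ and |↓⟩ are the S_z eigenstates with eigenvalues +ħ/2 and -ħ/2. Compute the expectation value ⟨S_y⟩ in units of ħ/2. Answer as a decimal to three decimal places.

⟨σ_y⟩ = 2 Im(a* b)/(|a|²+|b|²) with a = -3, b = -2i.
a* b = 6i, so ⟨σ_y⟩ = 12/13.
⟨S_y⟩ = (ħ/2)·⟨σ_y⟩.

0.923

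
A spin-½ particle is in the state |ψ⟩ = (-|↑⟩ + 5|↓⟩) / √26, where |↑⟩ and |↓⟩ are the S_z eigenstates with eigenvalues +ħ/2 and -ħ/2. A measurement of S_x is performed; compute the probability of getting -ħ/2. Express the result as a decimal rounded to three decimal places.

0.692

|-x⟩ = (|↑⟩ - |↓⟩)/√2, so ⟨-x|ψ⟩ = (-6) / (√2·√26).
P = |-6|² / 52 = 36/52.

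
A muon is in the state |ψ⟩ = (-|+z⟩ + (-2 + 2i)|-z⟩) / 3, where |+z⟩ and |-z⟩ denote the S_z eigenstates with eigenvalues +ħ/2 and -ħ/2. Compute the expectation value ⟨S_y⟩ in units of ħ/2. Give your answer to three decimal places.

⟨σ_y⟩ = 2 Im(a* b)/(|a|²+|b|²) with a = -1, b = (-2 + 2i).
a* b = (2 - 2i), so ⟨σ_y⟩ = -4/9.
⟨S_y⟩ = (ħ/2)·⟨σ_y⟩.

-0.444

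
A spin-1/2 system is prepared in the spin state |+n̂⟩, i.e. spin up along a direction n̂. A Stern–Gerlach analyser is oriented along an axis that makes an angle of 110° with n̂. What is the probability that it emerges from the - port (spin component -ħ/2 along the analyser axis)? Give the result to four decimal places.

0.6710

For spin-½, the probability of finding spin-up along an axis at angle θ to the initial spin direction is cos²(θ/2); spin-down is sin²(θ/2).
θ = 110°, so P = sin²(55°) ≈ 0.6710.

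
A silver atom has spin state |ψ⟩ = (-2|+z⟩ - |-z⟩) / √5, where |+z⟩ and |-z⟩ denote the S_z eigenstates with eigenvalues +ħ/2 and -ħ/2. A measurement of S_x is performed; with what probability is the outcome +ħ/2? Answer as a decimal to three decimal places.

0.900

|+x⟩ = (|+z⟩ + |-z⟩)/√2, so ⟨+x|ψ⟩ = (-3) / (√2·√5).
P = |-3|² / 10 = 9/10.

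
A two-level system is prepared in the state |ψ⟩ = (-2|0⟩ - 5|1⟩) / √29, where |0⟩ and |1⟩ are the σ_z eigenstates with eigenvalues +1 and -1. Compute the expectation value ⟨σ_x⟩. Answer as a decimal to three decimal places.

0.690

⟨σ_x⟩ = 2 Re(a* b)/(|a|²+|b|²) with a = -2, b = -5.
a* b = 10, so ⟨σ_x⟩ = 20/29.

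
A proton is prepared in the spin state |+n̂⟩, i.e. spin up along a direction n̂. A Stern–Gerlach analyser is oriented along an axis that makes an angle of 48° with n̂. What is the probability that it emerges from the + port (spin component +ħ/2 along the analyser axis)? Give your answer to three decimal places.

For spin-½, the probability of finding spin-up along an axis at angle θ to the initial spin direction is cos²(θ/2); spin-down is sin²(θ/2).
θ = 48°, so P = cos²(24°) ≈ 0.835.

0.835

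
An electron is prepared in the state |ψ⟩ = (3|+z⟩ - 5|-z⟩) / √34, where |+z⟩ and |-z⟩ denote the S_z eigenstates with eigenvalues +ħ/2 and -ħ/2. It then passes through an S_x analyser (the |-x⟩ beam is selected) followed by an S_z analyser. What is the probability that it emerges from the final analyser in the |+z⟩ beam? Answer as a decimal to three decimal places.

0.471

First analyser (S_x): P(|-x⟩) = |⟨-x|ψ⟩|² = 64/68.
After stage 1 the state is |-x⟩; P(|+z⟩) = |⟨+z|-x⟩|² = 1/2.
Joint probability = 64/68 × 1/2 = 0.471.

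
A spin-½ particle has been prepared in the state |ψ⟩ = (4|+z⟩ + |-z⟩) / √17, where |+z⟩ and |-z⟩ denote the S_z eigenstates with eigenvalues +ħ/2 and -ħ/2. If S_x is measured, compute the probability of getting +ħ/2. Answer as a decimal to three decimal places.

|+x⟩ = (|+z⟩ + |-z⟩)/√2, so ⟨+x|ψ⟩ = (5) / (√2·√17).
P = |5|² / 34 = 25/34.

0.735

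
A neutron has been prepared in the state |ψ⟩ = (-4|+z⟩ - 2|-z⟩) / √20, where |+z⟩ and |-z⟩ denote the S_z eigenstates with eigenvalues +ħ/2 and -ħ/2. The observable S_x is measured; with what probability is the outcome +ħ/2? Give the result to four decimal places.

0.9000

|+x⟩ = (|+z⟩ + |-z⟩)/√2, so ⟨+x|ψ⟩ = (-6) / (√2·√20).
P = |-6|² / 40 = 36/40.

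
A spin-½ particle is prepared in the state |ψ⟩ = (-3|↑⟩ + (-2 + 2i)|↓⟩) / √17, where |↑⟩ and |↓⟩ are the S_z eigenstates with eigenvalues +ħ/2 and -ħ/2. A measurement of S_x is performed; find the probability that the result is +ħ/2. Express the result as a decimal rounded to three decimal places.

0.853

|+x⟩ = (|↑⟩ + |↓⟩)/√2, so ⟨+x|ψ⟩ = (-5 + 2i) / (√2·√17).
P = |-5 + 2i|² / 34 = 29/34.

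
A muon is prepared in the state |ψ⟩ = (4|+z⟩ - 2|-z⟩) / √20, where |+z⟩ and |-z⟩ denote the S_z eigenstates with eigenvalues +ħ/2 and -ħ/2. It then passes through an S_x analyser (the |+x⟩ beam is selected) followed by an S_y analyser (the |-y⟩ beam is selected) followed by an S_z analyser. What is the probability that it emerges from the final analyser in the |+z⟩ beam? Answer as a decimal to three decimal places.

First analyser (S_x): P(|+x⟩) = |⟨+x|ψ⟩|² = 4/40.
After stage 1 the state is |+x⟩; P(|-y⟩) = |⟨-y|+x⟩|² = 1/2.
After stage 2 the state is |-y⟩; P(|+z⟩) = |⟨+z|-y⟩|² = 1/2.
Joint probability = 4/40 × 1/2 × 1/2 = 0.025.

0.025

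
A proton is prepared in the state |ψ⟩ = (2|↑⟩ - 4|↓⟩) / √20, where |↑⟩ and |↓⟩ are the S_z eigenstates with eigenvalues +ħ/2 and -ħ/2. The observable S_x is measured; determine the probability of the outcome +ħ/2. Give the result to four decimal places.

0.1000

|+x⟩ = (|↑⟩ + |↓⟩)/√2, so ⟨+x|ψ⟩ = (-2) / (√2·√20).
P = |-2|² / 40 = 4/40.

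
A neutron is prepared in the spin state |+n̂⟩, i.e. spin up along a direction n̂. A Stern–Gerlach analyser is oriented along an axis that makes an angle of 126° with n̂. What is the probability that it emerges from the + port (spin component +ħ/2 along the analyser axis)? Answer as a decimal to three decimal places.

For spin-½, the probability of finding spin-up along an axis at angle θ to the initial spin direction is cos²(θ/2); spin-down is sin²(θ/2).
θ = 126°, so P = cos²(63°) ≈ 0.206.

0.206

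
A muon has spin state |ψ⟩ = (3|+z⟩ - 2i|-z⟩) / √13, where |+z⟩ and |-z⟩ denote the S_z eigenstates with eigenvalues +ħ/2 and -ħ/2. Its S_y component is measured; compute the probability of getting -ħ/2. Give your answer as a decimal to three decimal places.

0.962

|-y⟩ = (|+z⟩ - i|-z⟩)/√2, so ⟨-y|ψ⟩ = (5) / (√2·√13).
P = |5|² / 26 = 25/26.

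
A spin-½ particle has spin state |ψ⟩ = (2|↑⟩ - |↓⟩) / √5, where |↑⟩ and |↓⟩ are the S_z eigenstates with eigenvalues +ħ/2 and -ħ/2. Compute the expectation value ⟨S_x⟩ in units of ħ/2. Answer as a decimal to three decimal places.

-0.800

⟨σ_x⟩ = 2 Re(a* b)/(|a|²+|b|²) with a = 2, b = -1.
a* b = -2, so ⟨σ_x⟩ = -4/5.
⟨S_x⟩ = (ħ/2)·⟨σ_x⟩.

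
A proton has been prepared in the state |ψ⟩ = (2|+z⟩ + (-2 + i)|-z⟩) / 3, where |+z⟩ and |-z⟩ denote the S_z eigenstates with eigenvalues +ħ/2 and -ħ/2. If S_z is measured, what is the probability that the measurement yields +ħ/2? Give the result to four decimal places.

The +ħ/2 outcome corresponds to |+z⟩. Its amplitude in |ψ⟩ is 2/3.
P = |2|² / 9 = 4/9.

0.4444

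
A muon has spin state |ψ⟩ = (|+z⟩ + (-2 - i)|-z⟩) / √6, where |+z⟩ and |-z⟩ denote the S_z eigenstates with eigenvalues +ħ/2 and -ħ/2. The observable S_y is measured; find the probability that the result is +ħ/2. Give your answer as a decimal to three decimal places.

0.333

|+y⟩ = (|+z⟩ + i|-z⟩)/√2, so ⟨+y|ψ⟩ = (2i) / (√2·√6).
P = |2i|² / 12 = 4/12.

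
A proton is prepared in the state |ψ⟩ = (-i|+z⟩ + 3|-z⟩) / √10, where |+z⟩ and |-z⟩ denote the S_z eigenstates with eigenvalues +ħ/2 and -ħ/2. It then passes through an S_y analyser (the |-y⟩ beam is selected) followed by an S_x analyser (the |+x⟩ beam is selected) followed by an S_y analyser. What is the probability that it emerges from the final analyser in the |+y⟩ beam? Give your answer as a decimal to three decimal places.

First analyser (S_y): P(|-y⟩) = |⟨-y|ψ⟩|² = 4/20.
After stage 1 the state is |-y⟩; P(|+x⟩) = |⟨+x|-y⟩|² = 1/2.
After stage 2 the state is |+x⟩; P(|+y⟩) = |⟨+y|+x⟩|² = 1/2.
Joint probability = 4/20 × 1/2 × 1/2 = 0.050.

0.050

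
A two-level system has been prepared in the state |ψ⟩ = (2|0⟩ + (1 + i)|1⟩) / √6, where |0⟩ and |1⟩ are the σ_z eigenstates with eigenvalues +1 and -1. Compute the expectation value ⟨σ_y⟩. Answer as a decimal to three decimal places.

0.667

⟨σ_y⟩ = 2 Im(a* b)/(|a|²+|b|²) with a = 2, b = (1 + i).
a* b = (2 + 2i), so ⟨σ_y⟩ = 4/6.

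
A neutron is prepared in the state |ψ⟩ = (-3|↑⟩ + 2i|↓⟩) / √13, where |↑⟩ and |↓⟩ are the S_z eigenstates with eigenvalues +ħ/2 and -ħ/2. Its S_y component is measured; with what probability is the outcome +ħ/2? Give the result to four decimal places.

|+y⟩ = (|↑⟩ + i|↓⟩)/√2, so ⟨+y|ψ⟩ = (-1) / (√2·√13).
P = |-1|² / 26 = 1/26.

0.0385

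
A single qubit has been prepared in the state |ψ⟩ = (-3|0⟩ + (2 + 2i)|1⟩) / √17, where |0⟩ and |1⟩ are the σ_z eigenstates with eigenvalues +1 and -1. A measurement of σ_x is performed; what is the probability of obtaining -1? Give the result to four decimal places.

|-x⟩ = (|0⟩ - |1⟩)/√2, so ⟨-x|ψ⟩ = (-5 - 2i) / (√2·√17).
P = |-5 - 2i|² / 34 = 29/34.

0.8529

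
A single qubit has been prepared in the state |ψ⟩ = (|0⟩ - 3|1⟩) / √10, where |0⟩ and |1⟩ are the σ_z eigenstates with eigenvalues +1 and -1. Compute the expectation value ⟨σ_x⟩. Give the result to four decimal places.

-0.6000

⟨σ_x⟩ = 2 Re(a* b)/(|a|²+|b|²) with a = 1, b = -3.
a* b = -3, so ⟨σ_x⟩ = -6/10.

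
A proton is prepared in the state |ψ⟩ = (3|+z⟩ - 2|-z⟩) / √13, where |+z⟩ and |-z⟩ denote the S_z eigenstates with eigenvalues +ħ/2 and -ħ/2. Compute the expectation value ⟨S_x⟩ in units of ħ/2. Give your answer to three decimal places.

-0.923

⟨σ_x⟩ = 2 Re(a* b)/(|a|²+|b|²) with a = 3, b = -2.
a* b = -6, so ⟨σ_x⟩ = -12/13.
⟨S_x⟩ = (ħ/2)·⟨σ_x⟩.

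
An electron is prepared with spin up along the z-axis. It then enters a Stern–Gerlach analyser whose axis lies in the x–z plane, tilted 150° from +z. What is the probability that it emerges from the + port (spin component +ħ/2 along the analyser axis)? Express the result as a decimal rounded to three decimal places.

For spin-½, the probability of finding spin-up along an axis at angle θ to the initial spin direction is cos²(θ/2); spin-down is sin²(θ/2).
θ = 150°, so P = cos²(75°) ≈ 0.067.

0.067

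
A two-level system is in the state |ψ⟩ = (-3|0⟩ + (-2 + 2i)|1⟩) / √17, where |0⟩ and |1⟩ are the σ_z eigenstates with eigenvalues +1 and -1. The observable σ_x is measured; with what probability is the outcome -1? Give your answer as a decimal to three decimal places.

|-x⟩ = (|0⟩ - |1⟩)/√2, so ⟨-x|ψ⟩ = (-1 - 2i) / (√2·√17).
P = |-1 - 2i|² / 34 = 5/34.

0.147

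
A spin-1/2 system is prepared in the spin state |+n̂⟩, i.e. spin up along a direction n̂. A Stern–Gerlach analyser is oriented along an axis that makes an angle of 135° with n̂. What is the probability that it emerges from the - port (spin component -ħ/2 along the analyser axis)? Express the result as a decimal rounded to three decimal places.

0.854

For spin-½, the probability of finding spin-up along an axis at angle θ to the initial spin direction is cos²(θ/2); spin-down is sin²(θ/2).
θ = 135°, so P = sin²(67.5°) ≈ 0.854.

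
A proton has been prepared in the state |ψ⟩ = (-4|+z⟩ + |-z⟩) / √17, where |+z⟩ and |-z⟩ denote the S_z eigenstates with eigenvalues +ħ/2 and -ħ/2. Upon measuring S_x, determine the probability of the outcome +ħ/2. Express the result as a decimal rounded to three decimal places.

|+x⟩ = (|+z⟩ + |-z⟩)/√2, so ⟨+x|ψ⟩ = (-3) / (√2·√17).
P = |-3|² / 34 = 9/34.

0.265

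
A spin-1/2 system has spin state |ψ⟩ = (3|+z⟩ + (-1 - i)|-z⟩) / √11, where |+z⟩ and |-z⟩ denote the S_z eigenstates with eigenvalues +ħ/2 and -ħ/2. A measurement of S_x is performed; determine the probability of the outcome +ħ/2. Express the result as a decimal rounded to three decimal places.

0.227

|+x⟩ = (|+z⟩ + |-z⟩)/√2, so ⟨+x|ψ⟩ = (2 - i) / (√2·√11).
P = |2 - i|² / 22 = 5/22.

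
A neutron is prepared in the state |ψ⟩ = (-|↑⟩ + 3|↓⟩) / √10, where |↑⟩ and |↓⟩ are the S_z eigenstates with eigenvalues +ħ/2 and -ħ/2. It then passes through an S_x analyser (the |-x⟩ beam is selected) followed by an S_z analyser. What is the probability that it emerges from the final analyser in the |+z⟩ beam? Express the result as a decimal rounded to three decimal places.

0.400

First analyser (S_x): P(|-x⟩) = |⟨-x|ψ⟩|² = 16/20.
After stage 1 the state is |-x⟩; P(|+z⟩) = |⟨+z|-x⟩|² = 1/2.
Joint probability = 16/20 × 1/2 = 0.400.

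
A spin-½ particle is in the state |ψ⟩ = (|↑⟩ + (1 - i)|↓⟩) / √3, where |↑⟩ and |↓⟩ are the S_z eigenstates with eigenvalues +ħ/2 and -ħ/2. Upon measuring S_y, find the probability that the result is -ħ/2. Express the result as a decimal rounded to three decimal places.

0.833

|-y⟩ = (|↑⟩ - i|↓⟩)/√2, so ⟨-y|ψ⟩ = (2 + i) / (√2·√3).
P = |2 + i|² / 6 = 5/6.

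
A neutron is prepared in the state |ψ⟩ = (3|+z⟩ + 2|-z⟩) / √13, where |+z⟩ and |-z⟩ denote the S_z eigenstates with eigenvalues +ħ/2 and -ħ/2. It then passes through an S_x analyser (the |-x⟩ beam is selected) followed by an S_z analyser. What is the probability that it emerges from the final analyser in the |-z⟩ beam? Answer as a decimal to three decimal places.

0.019

First analyser (S_x): P(|-x⟩) = |⟨-x|ψ⟩|² = 1/26.
After stage 1 the state is |-x⟩; P(|-z⟩) = |⟨-z|-x⟩|² = 1/2.
Joint probability = 1/26 × 1/2 = 0.019.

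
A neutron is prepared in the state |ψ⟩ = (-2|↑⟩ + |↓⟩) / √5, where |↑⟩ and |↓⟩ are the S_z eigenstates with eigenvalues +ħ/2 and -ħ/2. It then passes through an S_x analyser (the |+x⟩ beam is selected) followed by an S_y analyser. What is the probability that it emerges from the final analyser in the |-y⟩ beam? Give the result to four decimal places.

First analyser (S_x): P(|+x⟩) = |⟨+x|ψ⟩|² = 1/10.
After stage 1 the state is |+x⟩; P(|-y⟩) = |⟨-y|+x⟩|² = 1/2.
Joint probability = 1/10 × 1/2 = 0.0500.

0.0500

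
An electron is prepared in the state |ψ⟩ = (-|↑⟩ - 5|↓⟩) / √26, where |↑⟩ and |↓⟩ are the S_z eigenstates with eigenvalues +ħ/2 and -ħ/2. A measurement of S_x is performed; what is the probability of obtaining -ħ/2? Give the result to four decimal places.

|-x⟩ = (|↑⟩ - |↓⟩)/√2, so ⟨-x|ψ⟩ = (4) / (√2·√26).
P = |4|² / 52 = 16/52.

0.3077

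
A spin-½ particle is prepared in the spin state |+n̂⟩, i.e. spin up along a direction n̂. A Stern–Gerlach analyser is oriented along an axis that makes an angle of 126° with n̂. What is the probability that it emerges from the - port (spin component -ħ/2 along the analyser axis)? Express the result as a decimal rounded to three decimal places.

For spin-½, the probability of finding spin-up along an axis at angle θ to the initial spin direction is cos²(θ/2); spin-down is sin²(θ/2).
θ = 126°, so P = sin²(63°) ≈ 0.794.

0.794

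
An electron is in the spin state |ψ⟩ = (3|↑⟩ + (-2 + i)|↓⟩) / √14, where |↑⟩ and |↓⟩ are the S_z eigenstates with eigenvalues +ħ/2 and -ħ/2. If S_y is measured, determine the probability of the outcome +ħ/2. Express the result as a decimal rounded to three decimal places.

|+y⟩ = (|↑⟩ + i|↓⟩)/√2, so ⟨+y|ψ⟩ = (4 + 2i) / (√2·√14).
P = |4 + 2i|² / 28 = 20/28.

0.714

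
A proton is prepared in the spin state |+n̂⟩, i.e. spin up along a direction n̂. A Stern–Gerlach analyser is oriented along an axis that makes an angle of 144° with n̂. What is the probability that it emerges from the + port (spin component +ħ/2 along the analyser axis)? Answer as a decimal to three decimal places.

0.095

For spin-½, the probability of finding spin-up along an axis at angle θ to the initial spin direction is cos²(θ/2); spin-down is sin²(θ/2).
θ = 144°, so P = cos²(72°) ≈ 0.095.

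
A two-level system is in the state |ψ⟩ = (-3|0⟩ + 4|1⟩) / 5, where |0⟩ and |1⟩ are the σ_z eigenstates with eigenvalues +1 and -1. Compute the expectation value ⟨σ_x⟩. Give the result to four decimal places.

⟨σ_x⟩ = 2 Re(a* b)/(|a|²+|b|²) with a = -3, b = 4.
a* b = -12, so ⟨σ_x⟩ = -24/25.

-0.9600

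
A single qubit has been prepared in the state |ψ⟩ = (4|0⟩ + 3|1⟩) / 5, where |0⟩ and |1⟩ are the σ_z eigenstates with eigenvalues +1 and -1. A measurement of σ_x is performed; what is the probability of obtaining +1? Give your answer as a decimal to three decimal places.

0.980

|+x⟩ = (|0⟩ + |1⟩)/√2, so ⟨+x|ψ⟩ = (7) / (√2·5).
P = |7|² / 50 = 49/50.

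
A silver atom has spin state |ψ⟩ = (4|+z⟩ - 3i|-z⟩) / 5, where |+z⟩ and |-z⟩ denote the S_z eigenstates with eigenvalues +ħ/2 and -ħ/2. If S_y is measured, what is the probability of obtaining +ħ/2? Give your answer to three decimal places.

|+y⟩ = (|+z⟩ + i|-z⟩)/√2, so ⟨+y|ψ⟩ = (1) / (√2·5).
P = |1|² / 50 = 1/50.

0.020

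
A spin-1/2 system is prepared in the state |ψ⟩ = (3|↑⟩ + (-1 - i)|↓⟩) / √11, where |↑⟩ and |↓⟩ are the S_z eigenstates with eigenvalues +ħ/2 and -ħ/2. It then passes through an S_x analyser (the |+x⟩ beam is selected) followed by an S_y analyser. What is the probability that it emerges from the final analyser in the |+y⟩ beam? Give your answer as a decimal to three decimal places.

First analyser (S_x): P(|+x⟩) = |⟨+x|ψ⟩|² = 5/22.
After stage 1 the state is |+x⟩; P(|+y⟩) = |⟨+y|+x⟩|² = 1/2.
Joint probability = 5/22 × 1/2 = 0.114.

0.114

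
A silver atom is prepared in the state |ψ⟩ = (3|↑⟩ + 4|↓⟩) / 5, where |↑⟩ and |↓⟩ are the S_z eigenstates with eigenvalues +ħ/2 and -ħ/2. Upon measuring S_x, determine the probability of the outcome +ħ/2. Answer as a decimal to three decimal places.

0.980

|+x⟩ = (|↑⟩ + |↓⟩)/√2, so ⟨+x|ψ⟩ = (7) / (√2·5).
P = |7|² / 50 = 49/50.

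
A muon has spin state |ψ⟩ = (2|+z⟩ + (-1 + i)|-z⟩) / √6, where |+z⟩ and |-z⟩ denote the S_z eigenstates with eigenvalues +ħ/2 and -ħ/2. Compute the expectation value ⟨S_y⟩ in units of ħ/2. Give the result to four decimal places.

0.6667

⟨σ_y⟩ = 2 Im(a* b)/(|a|²+|b|²) with a = 2, b = (-1 + i).
a* b = (-2 + 2i), so ⟨σ_y⟩ = 4/6.
⟨S_y⟩ = (ħ/2)·⟨σ_y⟩.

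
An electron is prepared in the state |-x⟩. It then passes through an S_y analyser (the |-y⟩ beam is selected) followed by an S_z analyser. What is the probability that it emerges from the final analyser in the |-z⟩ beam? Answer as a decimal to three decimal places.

First analyser (S_y): from |-x⟩, P(|-y⟩) = 1/2.
After stage 1 the state is |-y⟩; P(|-z⟩) = |⟨-z|-y⟩|² = 1/2.
Joint probability = 1/2 × 1/2 = 0.250.

0.250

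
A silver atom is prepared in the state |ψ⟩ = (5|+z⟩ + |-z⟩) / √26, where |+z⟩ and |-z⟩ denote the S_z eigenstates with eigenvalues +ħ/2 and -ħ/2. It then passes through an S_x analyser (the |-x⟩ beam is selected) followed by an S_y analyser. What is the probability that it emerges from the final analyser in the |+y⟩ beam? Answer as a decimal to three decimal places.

First analyser (S_x): P(|-x⟩) = |⟨-x|ψ⟩|² = 16/52.
After stage 1 the state is |-x⟩; P(|+y⟩) = |⟨+y|-x⟩|² = 1/2.
Joint probability = 16/52 × 1/2 = 0.154.

0.154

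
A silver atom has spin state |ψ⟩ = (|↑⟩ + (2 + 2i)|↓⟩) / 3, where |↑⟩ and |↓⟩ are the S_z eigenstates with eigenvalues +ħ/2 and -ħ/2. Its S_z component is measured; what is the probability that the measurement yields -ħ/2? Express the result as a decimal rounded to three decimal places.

0.889

The -ħ/2 outcome corresponds to |↓⟩. Its amplitude in |ψ⟩ is (2 + 2i)/3.
P = |2 + 2i|² / 9 = 8/9.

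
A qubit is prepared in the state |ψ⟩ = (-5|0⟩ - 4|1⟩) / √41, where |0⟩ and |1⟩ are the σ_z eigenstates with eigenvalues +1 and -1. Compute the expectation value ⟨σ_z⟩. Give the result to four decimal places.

⟨σ_z⟩ = |a|² - |b|² divided by |a|²+|b|², with a, b the |0⟩, |1⟩ amplitudes.
= (25 - 16)/41 = 9/41.

0.2195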